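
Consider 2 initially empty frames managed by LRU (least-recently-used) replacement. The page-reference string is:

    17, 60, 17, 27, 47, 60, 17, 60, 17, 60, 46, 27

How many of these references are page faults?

8

17 -> miss, frames (17)
60 -> miss, frames (17 60)
17 -> hit
27 -> miss, evict 60, frames (17 27)
47 -> miss, evict 17, frames (27 47)
60 -> miss, evict 27, frames (47 60)
17 -> miss, evict 47, frames (60 17)
60 -> hit
17 -> hit
60 -> hit
46 -> miss, evict 17, frames (60 46)
27 -> miss, evict 60, frames (46 27)
Page faults: 8.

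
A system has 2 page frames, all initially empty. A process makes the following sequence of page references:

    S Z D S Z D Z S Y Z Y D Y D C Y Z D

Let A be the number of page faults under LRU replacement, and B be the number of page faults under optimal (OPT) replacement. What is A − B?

4

Under LRU: F F F F F F . F F F . F . . F F F F → 14 faults.
Under OPT: F F F . F . . F F . . F . . F . F F → 10 faults.
A − B = 14 − 10 = 4.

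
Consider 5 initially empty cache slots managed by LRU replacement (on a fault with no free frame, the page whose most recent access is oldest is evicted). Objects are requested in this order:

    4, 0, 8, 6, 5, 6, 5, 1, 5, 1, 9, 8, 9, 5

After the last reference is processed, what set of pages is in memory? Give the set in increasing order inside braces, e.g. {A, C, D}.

{1, 5, 6, 8, 9}

4: fault, frames {4}
0: fault, frames {4,0}
8: fault, frames {4,0,8}
6: fault, frames {4,0,8,6}
5: fault, frames {4,0,8,6,5}
6: hit
5: hit
1: fault, evict 4, frames {0,8,6,5,1}
5: hit
1: hit
9: fault, evict 0, frames {8,6,5,1,9}
8: hit
9: hit
5: hit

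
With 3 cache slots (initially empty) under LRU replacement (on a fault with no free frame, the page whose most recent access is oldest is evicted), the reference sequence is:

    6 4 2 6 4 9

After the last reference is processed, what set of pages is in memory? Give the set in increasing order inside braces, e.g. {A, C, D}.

6 -> fault, frames (6)
4 -> fault, frames (6 4)
2 -> fault, frames (6 4 2)
6 -> hit
4 -> hit
9 -> fault, evict 2, frames (6 4 9)

{4, 6, 9}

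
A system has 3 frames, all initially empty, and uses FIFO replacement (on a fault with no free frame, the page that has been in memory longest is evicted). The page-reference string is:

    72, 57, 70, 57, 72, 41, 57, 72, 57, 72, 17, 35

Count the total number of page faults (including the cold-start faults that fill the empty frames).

72: miss, frames [72]
57: miss, frames [72, 57]
70: miss, frames [72, 57, 70]
57: hit
72: hit
41: miss, evict 72, frames [57, 70, 41]
57: hit
72: miss, evict 57, frames [70, 41, 72]
57: miss, evict 70, frames [41, 72, 57]
72: hit
17: miss, evict 41, frames [72, 57, 17]
35: miss, evict 72, frames [57, 17, 35]
Page faults: 8.

8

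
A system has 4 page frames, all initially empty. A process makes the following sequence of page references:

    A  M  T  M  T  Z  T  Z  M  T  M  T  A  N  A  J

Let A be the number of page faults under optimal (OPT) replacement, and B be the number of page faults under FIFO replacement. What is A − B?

Under OPT: F F F . . F . . . . . . . F . F → 6 faults.
Under FIFO: F F F . . F . . . . . . . F F F → 7 faults.
A − B = 6 − 7 = -1.

-1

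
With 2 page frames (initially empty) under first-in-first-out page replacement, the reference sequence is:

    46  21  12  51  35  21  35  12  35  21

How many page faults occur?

46 -> miss, frames [46]
21 -> miss, frames [46, 21]
12 -> miss, evict 46, frames [21, 12]
51 -> miss, evict 21, frames [12, 51]
35 -> miss, evict 12, frames [51, 35]
21 -> miss, evict 51, frames [35, 21]
35 -> hit
12 -> miss, evict 35, frames [21, 12]
35 -> miss, evict 21, frames [12, 35]
21 -> miss, evict 12, frames [35, 21]
Page faults: 9.

9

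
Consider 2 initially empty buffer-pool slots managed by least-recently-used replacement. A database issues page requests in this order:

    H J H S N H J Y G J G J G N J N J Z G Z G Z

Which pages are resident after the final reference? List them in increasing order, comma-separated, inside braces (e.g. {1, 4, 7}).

H → miss, frames (H)
J → miss, frames (H J)
H → hit
S → miss, evict J, frames (H S)
N → miss, evict H, frames (S N)
H → miss, evict S, frames (N H)
J → miss, evict N, frames (H J)
Y → miss, evict H, frames (J Y)
G → miss, evict J, frames (Y G)
J → miss, evict Y, frames (G J)
G → hit
J → hit
G → hit
N → miss, evict J, frames (G N)
J → miss, evict G, frames (N J)
N → hit
J → hit
Z → miss, evict N, frames (J Z)
G → miss, evict J, frames (Z G)
Z → hit
G → hit
Z → hit

{G, Z}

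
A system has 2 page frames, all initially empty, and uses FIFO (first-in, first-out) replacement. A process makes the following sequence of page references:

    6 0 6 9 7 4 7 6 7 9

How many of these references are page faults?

8

6 → fault, frames (6)
0 → fault, frames (6 0)
6 → hit
9 → fault, evict 6, frames (0 9)
7 → fault, evict 0, frames (9 7)
4 → fault, evict 9, frames (7 4)
7 → hit
6 → fault, evict 7, frames (4 6)
7 → fault, evict 4, frames (6 7)
9 → fault, evict 6, frames (7 9)
Page faults: 8.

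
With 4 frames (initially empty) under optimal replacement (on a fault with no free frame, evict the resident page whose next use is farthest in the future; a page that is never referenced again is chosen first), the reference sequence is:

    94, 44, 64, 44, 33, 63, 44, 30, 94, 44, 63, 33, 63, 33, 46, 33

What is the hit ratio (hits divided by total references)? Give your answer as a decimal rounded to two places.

0.50

94 → fault, frames {94}
44 → fault, frames {94,44}
64 → fault, frames {94,44,64}
44 → hit
33 → fault, frames {94,44,64,33}
63 → fault, evict 64, frames {94,44,33,63}
44 → hit
30 → fault, evict 33, frames {94,44,63,30}
94 → hit
44 → hit
63 → hit
33 → fault, evict 30, frames {94,44,63,33}
63 → hit
33 → hit
46 → fault, evict 63, frames {94,44,33,46}
33 → hit
Hits: 8 of 16 references → 8/16 = 0.5000.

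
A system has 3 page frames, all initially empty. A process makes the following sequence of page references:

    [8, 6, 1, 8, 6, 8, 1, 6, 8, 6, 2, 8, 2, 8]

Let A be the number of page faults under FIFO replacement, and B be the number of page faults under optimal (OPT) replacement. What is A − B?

1

Under FIFO: F F F . . . . . . . F F . . → 5 faults.
Under OPT: F F F . . . . . . . F . . . → 4 faults.
A − B = 5 − 4 = 1.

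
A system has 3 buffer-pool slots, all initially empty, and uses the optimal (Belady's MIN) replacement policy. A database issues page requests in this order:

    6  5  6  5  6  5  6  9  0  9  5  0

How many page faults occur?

4

6: miss, frames {6}
5: miss, frames {6,5}
6: hit
5: hit
6: hit
5: hit
6: hit
9: miss, frames {6,5,9}
0: miss, evict 6, frames {5,9,0}
9: hit
5: hit
0: hit
Page faults: 4.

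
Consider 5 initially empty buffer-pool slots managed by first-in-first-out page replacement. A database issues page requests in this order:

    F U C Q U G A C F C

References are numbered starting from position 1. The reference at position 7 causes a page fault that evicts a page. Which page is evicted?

pos 1: F: miss, frames [F]
pos 2: U: miss, frames [F, U]
pos 3: C: miss, frames [F, U, C]
pos 4: Q: miss, frames [F, U, C, Q]
pos 5: U: hit
pos 6: G: miss, frames [F, U, C, Q, G]
pos 7: A: miss, evict F, frames [U, C, Q, G, A]
At position 7, page F is evicted.

F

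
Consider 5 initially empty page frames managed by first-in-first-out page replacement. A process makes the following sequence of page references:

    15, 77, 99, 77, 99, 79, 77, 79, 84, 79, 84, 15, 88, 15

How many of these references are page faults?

7

15 -> fault, frames [15]
77 -> fault, frames [15, 77]
99 -> fault, frames [15, 77, 99]
77 -> hit
99 -> hit
79 -> fault, frames [15, 77, 99, 79]
77 -> hit
79 -> hit
84 -> fault, frames [15, 77, 99, 79, 84]
79 -> hit
84 -> hit
15 -> hit
88 -> fault, evict 15, frames [77, 99, 79, 84, 88]
15 -> fault, evict 77, frames [99, 79, 84, 88, 15]
Page faults: 7.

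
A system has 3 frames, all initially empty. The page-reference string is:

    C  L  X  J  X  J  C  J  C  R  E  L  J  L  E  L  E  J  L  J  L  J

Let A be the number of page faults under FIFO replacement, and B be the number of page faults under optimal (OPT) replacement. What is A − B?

Under FIFO: F F F F . . F . . F F F F . . . . . . . . . → 9 faults.
Under OPT: F F F F . . . . . F F F . . . . . . . . . . → 7 faults.
A − B = 9 − 7 = 2.

2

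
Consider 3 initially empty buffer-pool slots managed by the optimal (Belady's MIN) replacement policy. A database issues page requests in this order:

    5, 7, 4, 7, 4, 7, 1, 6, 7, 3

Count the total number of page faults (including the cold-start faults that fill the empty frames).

6

5 -> miss, frames [5]
7 -> miss, frames [5, 7]
4 -> miss, frames [5, 7, 4]
7 -> hit
4 -> hit
7 -> hit
1 -> miss, evict 4, frames [5, 7, 1]
6 -> miss, evict 1, frames [5, 7, 6]
7 -> hit
3 -> miss, evict 6, frames [5, 7, 3]
Page faults: 6.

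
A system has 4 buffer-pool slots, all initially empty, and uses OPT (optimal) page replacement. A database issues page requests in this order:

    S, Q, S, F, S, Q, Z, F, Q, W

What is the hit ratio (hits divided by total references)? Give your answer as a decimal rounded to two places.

0.50

S: fault, frames (S)
Q: fault, frames (S Q)
S: hit
F: fault, frames (S Q F)
S: hit
Q: hit
Z: fault, frames (S Q F Z)
F: hit
Q: hit
W: fault, evict Z, frames (S Q F W)
Hits: 5 of 10 references → 5/10 = 0.5000.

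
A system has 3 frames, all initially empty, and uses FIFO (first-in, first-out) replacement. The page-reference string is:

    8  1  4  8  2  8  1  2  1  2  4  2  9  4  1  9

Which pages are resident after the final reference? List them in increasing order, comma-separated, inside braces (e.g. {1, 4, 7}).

{1, 2, 9}

8 → miss, frames (8)
1 → miss, frames (8 1)
4 → miss, frames (8 1 4)
8 → hit
2 → miss, evict 8, frames (1 4 2)
8 → miss, evict 1, frames (4 2 8)
1 → miss, evict 4, frames (2 8 1)
2 → hit
1 → hit
2 → hit
4 → miss, evict 2, frames (8 1 4)
2 → miss, evict 8, frames (1 4 2)
9 → miss, evict 1, frames (4 2 9)
4 → hit
1 → miss, evict 4, frames (2 9 1)
9 → hit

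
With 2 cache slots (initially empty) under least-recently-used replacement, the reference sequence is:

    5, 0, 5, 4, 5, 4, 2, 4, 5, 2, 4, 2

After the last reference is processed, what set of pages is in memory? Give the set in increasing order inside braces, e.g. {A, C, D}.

{2, 4}

5: miss, frames {5}
0: miss, frames {5,0}
5: hit
4: miss, evict 0, frames {5,4}
5: hit
4: hit
2: miss, evict 5, frames {4,2}
4: hit
5: miss, evict 2, frames {4,5}
2: miss, evict 4, frames {5,2}
4: miss, evict 5, frames {2,4}
2: hit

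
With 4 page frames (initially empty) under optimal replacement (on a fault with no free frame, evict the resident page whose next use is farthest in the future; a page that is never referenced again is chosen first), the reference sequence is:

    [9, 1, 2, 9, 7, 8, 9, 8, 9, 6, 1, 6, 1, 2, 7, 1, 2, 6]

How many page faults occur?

7

9: miss, frames [9]
1: miss, frames [9, 1]
2: miss, frames [9, 1, 2]
9: hit
7: miss, frames [9, 1, 2, 7]
8: miss, evict 7, frames [9, 1, 2, 8]
9: hit
8: hit
9: hit
6: miss, evict 8, frames [9, 1, 2, 6]
1: hit
6: hit
1: hit
2: hit
7: miss, evict 9, frames [1, 2, 6, 7]
1: hit
2: hit
6: hit
Page faults: 7.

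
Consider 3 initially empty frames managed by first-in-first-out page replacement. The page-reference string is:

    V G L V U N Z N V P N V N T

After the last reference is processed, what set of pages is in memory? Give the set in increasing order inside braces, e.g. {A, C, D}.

V → fault, frames {V}
G → fault, frames {V,G}
L → fault, frames {V,G,L}
V → hit
U → fault, evict V, frames {G,L,U}
N → fault, evict G, frames {L,U,N}
Z → fault, evict L, frames {U,N,Z}
N → hit
V → fault, evict U, frames {N,Z,V}
P → fault, evict N, frames {Z,V,P}
N → fault, evict Z, frames {V,P,N}
V → hit
N → hit
T → fault, evict V, frames {P,N,T}

{N, P, T}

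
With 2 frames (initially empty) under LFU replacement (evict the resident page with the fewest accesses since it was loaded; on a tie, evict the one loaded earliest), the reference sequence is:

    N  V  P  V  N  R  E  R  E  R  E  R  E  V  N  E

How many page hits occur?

2

N: fault, frames [N]
V: fault, frames [N, V]
P: fault, evict N, frames [V, P]
V: hit
N: fault, evict P, frames [V, N]
R: fault, evict N, frames [V, R]
E: fault, evict R, frames [V, E]
R: fault, evict E, frames [V, R]
E: fault, evict R, frames [V, E]
R: fault, evict E, frames [V, R]
E: fault, evict R, frames [V, E]
R: fault, evict E, frames [V, R]
E: fault, evict R, frames [V, E]
V: hit
N: fault, evict E, frames [V, N]
E: fault, evict N, frames [V, E]
Hits: 2.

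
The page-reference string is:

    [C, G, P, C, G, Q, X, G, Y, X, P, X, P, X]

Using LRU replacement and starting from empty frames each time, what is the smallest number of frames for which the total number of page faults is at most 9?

3

f=1: 14 faults
f=2: 11 faults
f=3: 7 faults
f=4: 7 faults
f=5: 7 faults
f=6: 6 faults
Smallest f with faults ≤ 9 is 3.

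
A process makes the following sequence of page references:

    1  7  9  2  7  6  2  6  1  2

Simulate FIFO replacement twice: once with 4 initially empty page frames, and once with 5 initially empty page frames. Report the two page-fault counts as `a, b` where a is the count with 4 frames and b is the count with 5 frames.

4 frames: F F F F . F . . F . → 6 faults.
5 frames: F F F F . F . . . . → 5 faults.
5 < 6: adding a frame reduced faults, as is typical.

6, 5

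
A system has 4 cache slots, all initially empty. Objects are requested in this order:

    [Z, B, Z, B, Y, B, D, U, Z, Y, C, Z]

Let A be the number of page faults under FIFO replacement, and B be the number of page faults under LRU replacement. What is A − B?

Under FIFO: F F . . F . F F F . F . → 7 faults.
Under LRU: F F . . F . F F F F F . → 8 faults.
A − B = 7 − 8 = -1.

-1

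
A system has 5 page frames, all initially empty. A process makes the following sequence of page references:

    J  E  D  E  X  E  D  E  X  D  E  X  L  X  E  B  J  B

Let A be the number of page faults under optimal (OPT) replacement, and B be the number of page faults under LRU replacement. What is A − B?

Under OPT: F F F . F . . . . . . . F . . F . . → 6 faults.
Under LRU: F F F . F . . . . . . . F . . F F . → 7 faults.
A − B = 6 − 7 = -1.

-1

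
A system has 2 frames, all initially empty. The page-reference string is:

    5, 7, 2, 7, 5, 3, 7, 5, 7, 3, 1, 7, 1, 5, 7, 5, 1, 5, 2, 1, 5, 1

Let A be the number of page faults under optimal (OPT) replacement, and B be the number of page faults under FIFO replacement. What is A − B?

Under OPT: F F F . F F . F . F F . . F . . F . F . F . → 12 faults.
Under FIFO: F F F . F F F F . F F F . F . . F . F . F F → 15 faults.
A − B = 12 − 15 = -3.

-3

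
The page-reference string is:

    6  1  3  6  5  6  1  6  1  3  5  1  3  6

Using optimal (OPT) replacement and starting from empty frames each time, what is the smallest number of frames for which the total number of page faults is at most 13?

2

f=1: 14 faults
f=2: 9 faults
f=3: 6 faults
f=4: 4 faults
Smallest f with faults ≤ 13 is 2.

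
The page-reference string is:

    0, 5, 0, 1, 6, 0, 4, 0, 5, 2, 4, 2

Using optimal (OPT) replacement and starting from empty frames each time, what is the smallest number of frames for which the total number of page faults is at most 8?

f=1: 12 faults
f=2: 7 faults
f=3: 6 faults
f=4: 6 faults
f=5: 6 faults
f=6: 6 faults
Smallest f with faults ≤ 8 is 2.

2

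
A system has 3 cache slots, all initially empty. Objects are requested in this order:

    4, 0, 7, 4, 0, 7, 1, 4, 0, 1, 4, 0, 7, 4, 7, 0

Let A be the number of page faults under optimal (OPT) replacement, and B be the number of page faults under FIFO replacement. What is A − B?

-2

Under OPT: F F F . . . F . . . . . F . . . → 5 faults.
Under FIFO: F F F . . . F F F . . . F . . . → 7 faults.
A − B = 5 − 7 = -2.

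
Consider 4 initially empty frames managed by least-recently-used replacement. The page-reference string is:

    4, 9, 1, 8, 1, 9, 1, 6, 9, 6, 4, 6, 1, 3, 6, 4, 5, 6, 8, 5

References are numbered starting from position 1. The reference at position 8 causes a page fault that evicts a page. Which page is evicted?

pos 1: 4 -> fault, frames [4]
pos 2: 9 -> fault, frames [4, 9]
pos 3: 1 -> fault, frames [4, 9, 1]
pos 4: 8 -> fault, frames [4, 9, 1, 8]
pos 5: 1 -> hit
pos 6: 9 -> hit
pos 7: 1 -> hit
pos 8: 6 -> fault, evict 4, frames [8, 9, 1, 6]
At position 8, page 4 is evicted.

4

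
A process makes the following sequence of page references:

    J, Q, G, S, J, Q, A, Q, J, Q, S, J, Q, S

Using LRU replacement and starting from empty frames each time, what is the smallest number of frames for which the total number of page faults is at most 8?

f=1: 14 faults
f=2: 12 faults
f=3: 8 faults
f=4: 5 faults
f=5: 5 faults
Smallest f with faults ≤ 8 is 3.

3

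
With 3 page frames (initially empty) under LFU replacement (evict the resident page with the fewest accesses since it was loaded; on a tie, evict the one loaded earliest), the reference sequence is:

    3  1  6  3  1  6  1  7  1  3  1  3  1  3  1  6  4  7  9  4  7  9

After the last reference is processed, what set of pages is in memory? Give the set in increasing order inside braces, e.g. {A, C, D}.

3 → fault, frames [3]
1 → fault, frames [3, 1]
6 → fault, frames [3, 1, 6]
3 → hit
1 → hit
6 → hit
1 → hit
7 → fault, evict 3, frames [1, 6, 7]
1 → hit
3 → fault, evict 7, frames [1, 6, 3]
1 → hit
3 → hit
1 → hit
3 → hit
1 → hit
6 → hit
4 → fault, evict 6, frames [1, 3, 4]
7 → fault, evict 4, frames [1, 3, 7]
9 → fault, evict 7, frames [1, 3, 9]
4 → fault, evict 9, frames [1, 3, 4]
7 → fault, evict 4, frames [1, 3, 7]
9 → fault, evict 7, frames [1, 3, 9]

{1, 3, 9}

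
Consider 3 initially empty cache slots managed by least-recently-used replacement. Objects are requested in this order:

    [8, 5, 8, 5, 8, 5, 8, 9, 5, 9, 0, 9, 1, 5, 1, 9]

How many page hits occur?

10

8 -> fault, frames (8)
5 -> fault, frames (8 5)
8 -> hit
5 -> hit
8 -> hit
5 -> hit
8 -> hit
9 -> fault, frames (5 8 9)
5 -> hit
9 -> hit
0 -> fault, evict 8, frames (5 9 0)
9 -> hit
1 -> fault, evict 5, frames (0 9 1)
5 -> fault, evict 0, frames (9 1 5)
1 -> hit
9 -> hit
Hits: 10.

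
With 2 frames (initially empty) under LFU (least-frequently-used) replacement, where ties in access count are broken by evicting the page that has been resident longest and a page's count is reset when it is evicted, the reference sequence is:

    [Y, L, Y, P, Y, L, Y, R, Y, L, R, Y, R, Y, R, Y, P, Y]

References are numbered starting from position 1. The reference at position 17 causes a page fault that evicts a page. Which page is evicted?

pos 1: Y → miss, frames (Y)
pos 2: L → miss, frames (Y L)
pos 3: Y → hit
pos 4: P → miss, evict L, frames (Y P)
pos 5: Y → hit
pos 6: L → miss, evict P, frames (Y L)
pos 7: Y → hit
pos 8: R → miss, evict L, frames (Y R)
pos 9: Y → hit
pos 10: L → miss, evict R, frames (Y L)
pos 11: R → miss, evict L, frames (Y R)
pos 12: Y → hit
pos 13: R → hit
pos 14: Y → hit
pos 15: R → hit
pos 16: Y → hit
pos 17: P → miss, evict R, frames (Y P)
At position 17, page R is evicted.

R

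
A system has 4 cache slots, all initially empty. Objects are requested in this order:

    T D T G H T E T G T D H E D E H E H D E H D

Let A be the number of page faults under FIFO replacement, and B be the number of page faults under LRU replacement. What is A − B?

Under FIFO: F F . F F . F F . . F . . . . . . . . . . . → 7 faults.
Under LRU: F F . F F . F . . . F F F . . . . . . . . . → 8 faults.
A − B = 7 − 8 = -1.

-1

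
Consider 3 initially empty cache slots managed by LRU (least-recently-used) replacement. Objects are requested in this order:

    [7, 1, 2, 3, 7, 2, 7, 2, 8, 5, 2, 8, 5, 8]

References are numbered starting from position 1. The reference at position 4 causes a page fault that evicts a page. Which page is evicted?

7

pos 1: 7 -> miss, frames (7)
pos 2: 1 -> miss, frames (7 1)
pos 3: 2 -> miss, frames (7 1 2)
pos 4: 3 -> miss, evict 7, frames (1 2 3)
At position 4, page 7 is evicted.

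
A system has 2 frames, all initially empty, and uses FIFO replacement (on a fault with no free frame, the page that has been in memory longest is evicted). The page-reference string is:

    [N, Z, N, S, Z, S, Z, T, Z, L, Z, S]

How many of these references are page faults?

7

N → fault, frames (N)
Z → fault, frames (N Z)
N → hit
S → fault, evict N, frames (Z S)
Z → hit
S → hit
Z → hit
T → fault, evict Z, frames (S T)
Z → fault, evict S, frames (T Z)
L → fault, evict T, frames (Z L)
Z → hit
S → fault, evict Z, frames (L S)
Page faults: 7.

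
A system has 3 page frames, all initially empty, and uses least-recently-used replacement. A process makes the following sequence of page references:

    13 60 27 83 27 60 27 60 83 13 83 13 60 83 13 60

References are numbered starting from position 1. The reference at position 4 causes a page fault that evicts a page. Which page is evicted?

pos 1: 13 -> miss, frames (13)
pos 2: 60 -> miss, frames (13 60)
pos 3: 27 -> miss, frames (13 60 27)
pos 4: 83 -> miss, evict 13, frames (60 27 83)
At position 4, page 13 is evicted.

13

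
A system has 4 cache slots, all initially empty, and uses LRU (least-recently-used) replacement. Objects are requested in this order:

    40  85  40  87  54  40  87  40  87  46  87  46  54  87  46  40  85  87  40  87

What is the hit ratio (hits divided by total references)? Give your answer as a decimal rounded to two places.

0.70

40 → miss, frames (40)
85 → miss, frames (40 85)
40 → hit
87 → miss, frames (85 40 87)
54 → miss, frames (85 40 87 54)
40 → hit
87 → hit
40 → hit
87 → hit
46 → miss, evict 85, frames (54 40 87 46)
87 → hit
46 → hit
54 → hit
87 → hit
46 → hit
40 → hit
85 → miss, evict 54, frames (87 46 40 85)
87 → hit
40 → hit
87 → hit
Hits: 14 of 20 references → 14/20 = 0.7000.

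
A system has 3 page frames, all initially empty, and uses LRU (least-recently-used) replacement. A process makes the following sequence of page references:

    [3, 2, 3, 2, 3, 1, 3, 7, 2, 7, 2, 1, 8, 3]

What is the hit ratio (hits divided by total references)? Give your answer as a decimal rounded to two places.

3: fault, frames (3)
2: fault, frames (3 2)
3: hit
2: hit
3: hit
1: fault, frames (2 3 1)
3: hit
7: fault, evict 2, frames (1 3 7)
2: fault, evict 1, frames (3 7 2)
7: hit
2: hit
1: fault, evict 3, frames (7 2 1)
8: fault, evict 7, frames (2 1 8)
3: fault, evict 2, frames (1 8 3)
Hits: 6 of 14 references → 6/14 = 0.4286.

0.43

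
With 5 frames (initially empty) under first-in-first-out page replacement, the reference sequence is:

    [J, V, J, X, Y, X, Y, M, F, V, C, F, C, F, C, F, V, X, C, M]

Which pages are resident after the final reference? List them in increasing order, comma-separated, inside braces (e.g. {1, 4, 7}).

J -> miss, frames (J)
V -> miss, frames (J V)
J -> hit
X -> miss, frames (J V X)
Y -> miss, frames (J V X Y)
X -> hit
Y -> hit
M -> miss, frames (J V X Y M)
F -> miss, evict J, frames (V X Y M F)
V -> hit
C -> miss, evict V, frames (X Y M F C)
F -> hit
C -> hit
F -> hit
C -> hit
F -> hit
V -> miss, evict X, frames (Y M F C V)
X -> miss, evict Y, frames (M F C V X)
C -> hit
M -> hit

{C, F, M, V, X}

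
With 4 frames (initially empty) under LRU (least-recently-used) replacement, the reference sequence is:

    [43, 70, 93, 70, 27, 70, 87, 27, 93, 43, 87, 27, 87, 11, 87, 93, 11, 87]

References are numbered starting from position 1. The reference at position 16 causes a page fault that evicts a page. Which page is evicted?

pos 1: 43: fault, frames (43)
pos 2: 70: fault, frames (43 70)
pos 3: 93: fault, frames (43 70 93)
pos 4: 70: hit
pos 5: 27: fault, frames (43 93 70 27)
pos 6: 70: hit
pos 7: 87: fault, evict 43, frames (93 27 70 87)
pos 8: 27: hit
pos 9: 93: hit
pos 10: 43: fault, evict 70, frames (87 27 93 43)
pos 11: 87: hit
pos 12: 27: hit
pos 13: 87: hit
pos 14: 11: fault, evict 93, frames (43 27 87 11)
pos 15: 87: hit
pos 16: 93: fault, evict 43, frames (27 11 87 93)
At position 16, page 43 is evicted.

43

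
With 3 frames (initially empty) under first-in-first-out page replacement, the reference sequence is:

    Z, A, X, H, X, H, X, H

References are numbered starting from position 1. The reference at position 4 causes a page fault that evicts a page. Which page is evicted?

pos 1: Z → miss, frames [Z]
pos 2: A → miss, frames [Z, A]
pos 3: X → miss, frames [Z, A, X]
pos 4: H → miss, evict Z, frames [A, X, H]
At position 4, page Z is evicted.

Z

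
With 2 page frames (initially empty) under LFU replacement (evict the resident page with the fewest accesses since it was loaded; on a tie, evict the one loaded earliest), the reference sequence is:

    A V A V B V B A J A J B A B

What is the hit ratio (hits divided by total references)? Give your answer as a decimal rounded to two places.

0.29

A: miss, frames (A)
V: miss, frames (A V)
A: hit
V: hit
B: miss, evict A, frames (V B)
V: hit
B: hit
A: miss, evict B, frames (V A)
J: miss, evict A, frames (V J)
A: miss, evict J, frames (V A)
J: miss, evict A, frames (V J)
B: miss, evict J, frames (V B)
A: miss, evict B, frames (V A)
B: miss, evict A, frames (V B)
Hits: 4 of 14 references → 4/14 = 0.2857.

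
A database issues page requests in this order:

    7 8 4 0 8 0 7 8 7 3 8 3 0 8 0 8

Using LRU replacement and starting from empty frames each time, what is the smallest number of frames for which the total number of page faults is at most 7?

f=1: 16 faults
f=2: 11 faults
f=3: 7 faults
f=4: 5 faults
f=5: 5 faults
Smallest f with faults ≤ 7 is 3.

3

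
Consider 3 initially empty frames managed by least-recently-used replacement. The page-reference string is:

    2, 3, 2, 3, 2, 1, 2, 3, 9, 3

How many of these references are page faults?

2 -> fault, frames (2)
3 -> fault, frames (2 3)
2 -> hit
3 -> hit
2 -> hit
1 -> fault, frames (3 2 1)
2 -> hit
3 -> hit
9 -> fault, evict 1, frames (2 3 9)
3 -> hit
Page faults: 4.

4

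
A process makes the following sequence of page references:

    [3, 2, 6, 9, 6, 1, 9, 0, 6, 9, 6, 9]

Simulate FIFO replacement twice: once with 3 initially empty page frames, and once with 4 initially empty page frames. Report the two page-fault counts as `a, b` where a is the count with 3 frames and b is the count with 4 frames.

8, 6

3 frames: F F F F . F . F F F . . → 8 faults.
4 frames: F F F F . F . F . . . . → 6 faults.
6 < 8: adding a frame reduced faults, as is typical.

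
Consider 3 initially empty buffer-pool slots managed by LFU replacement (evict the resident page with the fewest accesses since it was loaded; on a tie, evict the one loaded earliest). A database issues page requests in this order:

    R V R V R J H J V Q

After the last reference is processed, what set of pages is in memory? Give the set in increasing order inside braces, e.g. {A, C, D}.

{Q, R, V}

R: miss, frames {R}
V: miss, frames {R,V}
R: hit
V: hit
R: hit
J: miss, frames {R,V,J}
H: miss, evict J, frames {R,V,H}
J: miss, evict H, frames {R,V,J}
V: hit
Q: miss, evict J, frames {R,V,Q}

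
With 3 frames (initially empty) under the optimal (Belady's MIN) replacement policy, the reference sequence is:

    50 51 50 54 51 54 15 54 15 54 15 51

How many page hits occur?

8

50: miss, frames {50}
51: miss, frames {50,51}
50: hit
54: miss, frames {50,51,54}
51: hit
54: hit
15: miss, evict 50, frames {51,54,15}
54: hit
15: hit
54: hit
15: hit
51: hit
Hits: 8.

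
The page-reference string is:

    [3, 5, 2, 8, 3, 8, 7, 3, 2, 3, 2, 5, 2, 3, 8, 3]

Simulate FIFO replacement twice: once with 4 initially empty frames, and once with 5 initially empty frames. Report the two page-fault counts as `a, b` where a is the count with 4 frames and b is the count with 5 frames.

9, 5

4 frames: F F F F . . F F . . . F F . F . → 9 faults.
5 frames: F F F F . . F . . . . . . . . . → 5 faults.
5 < 9: adding a frame reduced faults, as is typical.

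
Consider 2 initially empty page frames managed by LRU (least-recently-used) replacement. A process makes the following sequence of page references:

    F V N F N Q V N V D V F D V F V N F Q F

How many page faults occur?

F -> fault, frames (F)
V -> fault, frames (F V)
N -> fault, evict F, frames (V N)
F -> fault, evict V, frames (N F)
N -> hit
Q -> fault, evict F, frames (N Q)
V -> fault, evict N, frames (Q V)
N -> fault, evict Q, frames (V N)
V -> hit
D -> fault, evict N, frames (V D)
V -> hit
F -> fault, evict D, frames (V F)
D -> fault, evict V, frames (F D)
V -> fault, evict F, frames (D V)
F -> fault, evict D, frames (V F)
V -> hit
N -> fault, evict F, frames (V N)
F -> fault, evict V, frames (N F)
Q -> fault, evict N, frames (F Q)
F -> hit
Page faults: 15.

15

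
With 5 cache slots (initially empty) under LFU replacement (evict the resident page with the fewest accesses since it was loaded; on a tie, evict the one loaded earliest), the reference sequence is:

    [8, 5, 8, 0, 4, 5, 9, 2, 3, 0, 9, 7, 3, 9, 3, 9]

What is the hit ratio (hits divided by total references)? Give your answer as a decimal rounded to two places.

0.31

8 → fault, frames {8}
5 → fault, frames {8,5}
8 → hit
0 → fault, frames {8,5,0}
4 → fault, frames {8,5,0,4}
5 → hit
9 → fault, frames {8,5,0,4,9}
2 → fault, evict 0, frames {8,5,4,9,2}
3 → fault, evict 4, frames {8,5,9,2,3}
0 → fault, evict 9, frames {8,5,2,3,0}
9 → fault, evict 2, frames {8,5,3,0,9}
7 → fault, evict 3, frames {8,5,0,9,7}
3 → fault, evict 0, frames {8,5,9,7,3}
9 → hit
3 → hit
9 → hit
Hits: 5 of 16 references → 5/16 = 0.3125.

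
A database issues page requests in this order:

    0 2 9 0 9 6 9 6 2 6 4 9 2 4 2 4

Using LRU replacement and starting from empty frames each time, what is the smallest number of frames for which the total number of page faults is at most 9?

f=1: 16 faults
f=2: 10 faults
f=3: 8 faults
f=4: 5 faults
f=5: 5 faults
Smallest f with faults ≤ 9 is 3.

3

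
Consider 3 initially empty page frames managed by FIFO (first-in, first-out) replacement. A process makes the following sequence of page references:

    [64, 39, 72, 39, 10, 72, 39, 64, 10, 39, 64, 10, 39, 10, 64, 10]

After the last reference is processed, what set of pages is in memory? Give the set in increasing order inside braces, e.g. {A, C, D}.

64: fault, frames (64)
39: fault, frames (64 39)
72: fault, frames (64 39 72)
39: hit
10: fault, evict 64, frames (39 72 10)
72: hit
39: hit
64: fault, evict 39, frames (72 10 64)
10: hit
39: fault, evict 72, frames (10 64 39)
64: hit
10: hit
39: hit
10: hit
64: hit
10: hit

{10, 39, 64}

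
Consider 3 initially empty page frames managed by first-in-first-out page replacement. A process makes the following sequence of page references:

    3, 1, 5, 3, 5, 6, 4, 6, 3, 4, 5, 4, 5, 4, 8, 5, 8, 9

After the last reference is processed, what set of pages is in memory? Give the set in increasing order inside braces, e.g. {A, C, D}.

{5, 8, 9}

3 -> miss, frames {3}
1 -> miss, frames {3,1}
5 -> miss, frames {3,1,5}
3 -> hit
5 -> hit
6 -> miss, evict 3, frames {1,5,6}
4 -> miss, evict 1, frames {5,6,4}
6 -> hit
3 -> miss, evict 5, frames {6,4,3}
4 -> hit
5 -> miss, evict 6, frames {4,3,5}
4 -> hit
5 -> hit
4 -> hit
8 -> miss, evict 4, frames {3,5,8}
5 -> hit
8 -> hit
9 -> miss, evict 3, frames {5,8,9}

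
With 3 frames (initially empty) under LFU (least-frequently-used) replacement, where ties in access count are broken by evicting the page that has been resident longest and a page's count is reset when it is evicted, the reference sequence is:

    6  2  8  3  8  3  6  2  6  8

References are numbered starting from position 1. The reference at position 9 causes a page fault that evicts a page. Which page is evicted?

pos 1: 6: fault, frames {6}
pos 2: 2: fault, frames {6,2}
pos 3: 8: fault, frames {6,2,8}
pos 4: 3: fault, evict 6, frames {2,8,3}
pos 5: 8: hit
pos 6: 3: hit
pos 7: 6: fault, evict 2, frames {8,3,6}
pos 8: 2: fault, evict 6, frames {8,3,2}
pos 9: 6: fault, evict 2, frames {8,3,6}
At position 9, page 2 is evicted.

2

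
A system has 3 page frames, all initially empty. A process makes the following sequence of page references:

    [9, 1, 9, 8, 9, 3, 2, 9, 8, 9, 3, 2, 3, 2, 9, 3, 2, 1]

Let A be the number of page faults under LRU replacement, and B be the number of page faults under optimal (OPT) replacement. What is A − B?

Under LRU: F F . F . F F . F . F F . . . . . F → 9 faults.
Under OPT: F F . F . F F . . . F . . . . . . F → 7 faults.
A − B = 9 − 7 = 2.

2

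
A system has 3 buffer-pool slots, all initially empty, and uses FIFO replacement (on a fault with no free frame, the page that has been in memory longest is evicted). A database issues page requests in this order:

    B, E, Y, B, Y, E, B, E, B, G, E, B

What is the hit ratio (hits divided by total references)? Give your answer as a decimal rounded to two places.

0.58

B -> fault, frames (B)
E -> fault, frames (B E)
Y -> fault, frames (B E Y)
B -> hit
Y -> hit
E -> hit
B -> hit
E -> hit
B -> hit
G -> fault, evict B, frames (E Y G)
E -> hit
B -> fault, evict E, frames (Y G B)
Hits: 7 of 12 references → 7/12 = 0.5833.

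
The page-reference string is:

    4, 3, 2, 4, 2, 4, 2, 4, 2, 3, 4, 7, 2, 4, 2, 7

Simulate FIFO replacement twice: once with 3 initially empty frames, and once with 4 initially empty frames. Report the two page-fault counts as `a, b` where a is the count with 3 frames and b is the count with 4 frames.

3 frames: F F F . . . . . . . . F . F . . → 5 faults.
4 frames: F F F . . . . . . . . F . . . . → 4 faults.
4 < 5: adding a frame reduced faults, as is typical.

5, 4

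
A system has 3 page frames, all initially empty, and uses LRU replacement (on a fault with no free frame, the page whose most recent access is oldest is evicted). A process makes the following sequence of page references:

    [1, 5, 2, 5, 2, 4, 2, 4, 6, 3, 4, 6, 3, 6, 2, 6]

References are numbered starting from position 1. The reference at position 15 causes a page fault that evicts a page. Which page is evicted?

pos 1: 1 → miss, frames {1}
pos 2: 5 → miss, frames {1,5}
pos 3: 2 → miss, frames {1,5,2}
pos 4: 5 → hit
pos 5: 2 → hit
pos 6: 4 → miss, evict 1, frames {5,2,4}
pos 7: 2 → hit
pos 8: 4 → hit
pos 9: 6 → miss, evict 5, frames {2,4,6}
pos 10: 3 → miss, evict 2, frames {4,6,3}
pos 11: 4 → hit
pos 12: 6 → hit
pos 13: 3 → hit
pos 14: 6 → hit
pos 15: 2 → miss, evict 4, frames {3,6,2}
At position 15, page 4 is evicted.

4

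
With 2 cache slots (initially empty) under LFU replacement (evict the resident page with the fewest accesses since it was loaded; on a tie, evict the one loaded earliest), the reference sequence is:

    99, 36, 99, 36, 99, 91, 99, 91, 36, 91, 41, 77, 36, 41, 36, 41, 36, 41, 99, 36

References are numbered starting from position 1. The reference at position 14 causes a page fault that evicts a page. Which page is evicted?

36

pos 1: 99 → fault, frames {99}
pos 2: 36 → fault, frames {99,36}
pos 3: 99 → hit
pos 4: 36 → hit
pos 5: 99 → hit
pos 6: 91 → fault, evict 36, frames {99,91}
pos 7: 99 → hit
pos 8: 91 → hit
pos 9: 36 → fault, evict 91, frames {99,36}
pos 10: 91 → fault, evict 36, frames {99,91}
pos 11: 41 → fault, evict 91, frames {99,41}
pos 12: 77 → fault, evict 41, frames {99,77}
pos 13: 36 → fault, evict 77, frames {99,36}
pos 14: 41 → fault, evict 36, frames {99,41}
At position 14, page 36 is evicted.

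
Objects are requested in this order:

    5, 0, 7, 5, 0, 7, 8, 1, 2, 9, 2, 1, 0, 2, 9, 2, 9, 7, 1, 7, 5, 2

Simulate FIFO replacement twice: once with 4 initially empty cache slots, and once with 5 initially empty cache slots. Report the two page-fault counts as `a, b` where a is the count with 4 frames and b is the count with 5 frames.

4 frames: F F F . . . F F F F . . F . . . . F F . F F → 12 faults.
5 frames: F F F . . . F F F F . . F . . . . F . . F . → 10 faults.
10 < 12: adding a frame reduced faults, as is typical.

12, 10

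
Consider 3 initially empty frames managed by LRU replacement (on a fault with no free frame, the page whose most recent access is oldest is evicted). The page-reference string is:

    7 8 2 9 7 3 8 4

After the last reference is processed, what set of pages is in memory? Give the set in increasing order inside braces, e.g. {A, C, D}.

{3, 4, 8}

7 -> fault, frames (7)
8 -> fault, frames (7 8)
2 -> fault, frames (7 8 2)
9 -> fault, evict 7, frames (8 2 9)
7 -> fault, evict 8, frames (2 9 7)
3 -> fault, evict 2, frames (9 7 3)
8 -> fault, evict 9, frames (7 3 8)
4 -> fault, evict 7, frames (3 8 4)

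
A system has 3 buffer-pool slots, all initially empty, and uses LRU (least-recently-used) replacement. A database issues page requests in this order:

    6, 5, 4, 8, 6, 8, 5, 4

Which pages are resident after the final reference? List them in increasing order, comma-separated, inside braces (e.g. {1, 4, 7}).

6 -> fault, frames {6}
5 -> fault, frames {6,5}
4 -> fault, frames {6,5,4}
8 -> fault, evict 6, frames {5,4,8}
6 -> fault, evict 5, frames {4,8,6}
8 -> hit
5 -> fault, evict 4, frames {6,8,5}
4 -> fault, evict 6, frames {8,5,4}

{4, 5, 8}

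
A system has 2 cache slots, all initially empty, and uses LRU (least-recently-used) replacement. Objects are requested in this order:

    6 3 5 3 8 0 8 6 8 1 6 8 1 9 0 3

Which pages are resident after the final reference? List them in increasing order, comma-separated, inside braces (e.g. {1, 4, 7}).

{0, 3}

6 → miss, frames [6]
3 → miss, frames [6, 3]
5 → miss, evict 6, frames [3, 5]
3 → hit
8 → miss, evict 5, frames [3, 8]
0 → miss, evict 3, frames [8, 0]
8 → hit
6 → miss, evict 0, frames [8, 6]
8 → hit
1 → miss, evict 6, frames [8, 1]
6 → miss, evict 8, frames [1, 6]
8 → miss, evict 1, frames [6, 8]
1 → miss, evict 6, frames [8, 1]
9 → miss, evict 8, frames [1, 9]
0 → miss, evict 1, frames [9, 0]
3 → miss, evict 9, frames [0, 3]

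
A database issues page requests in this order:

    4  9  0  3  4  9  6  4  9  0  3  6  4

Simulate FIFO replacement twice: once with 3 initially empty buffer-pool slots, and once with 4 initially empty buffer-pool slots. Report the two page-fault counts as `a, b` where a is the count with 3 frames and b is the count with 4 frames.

10, 11

3 frames: F F F F F F F . . F F . F → 10 faults.
4 frames: F F F F . . F F F F F F F → 11 faults.
11 > 10: adding a frame increased faults — Belady's anomaly.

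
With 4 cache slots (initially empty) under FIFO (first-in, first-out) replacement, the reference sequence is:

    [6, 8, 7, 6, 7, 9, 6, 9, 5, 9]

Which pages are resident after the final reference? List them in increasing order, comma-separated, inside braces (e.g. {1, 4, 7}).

6 → fault, frames [6]
8 → fault, frames [6, 8]
7 → fault, frames [6, 8, 7]
6 → hit
7 → hit
9 → fault, frames [6, 8, 7, 9]
6 → hit
9 → hit
5 → fault, evict 6, frames [8, 7, 9, 5]
9 → hit

{5, 7, 8, 9}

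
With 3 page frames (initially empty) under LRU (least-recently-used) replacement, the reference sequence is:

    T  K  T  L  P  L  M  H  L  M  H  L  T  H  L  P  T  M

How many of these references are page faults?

10

T -> fault, frames {T}
K -> fault, frames {T,K}
T -> hit
L -> fault, frames {K,T,L}
P -> fault, evict K, frames {T,L,P}
L -> hit
M -> fault, evict T, frames {P,L,M}
H -> fault, evict P, frames {L,M,H}
L -> hit
M -> hit
H -> hit
L -> hit
T -> fault, evict M, frames {H,L,T}
H -> hit
L -> hit
P -> fault, evict T, frames {H,L,P}
T -> fault, evict H, frames {L,P,T}
M -> fault, evict L, frames {P,T,M}
Page faults: 10.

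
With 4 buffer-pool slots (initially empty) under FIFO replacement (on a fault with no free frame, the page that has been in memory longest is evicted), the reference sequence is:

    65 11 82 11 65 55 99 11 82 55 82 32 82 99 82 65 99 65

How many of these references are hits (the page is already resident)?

65 -> fault, frames (65)
11 -> fault, frames (65 11)
82 -> fault, frames (65 11 82)
11 -> hit
65 -> hit
55 -> fault, frames (65 11 82 55)
99 -> fault, evict 65, frames (11 82 55 99)
11 -> hit
82 -> hit
55 -> hit
82 -> hit
32 -> fault, evict 11, frames (82 55 99 32)
82 -> hit
99 -> hit
82 -> hit
65 -> fault, evict 82, frames (55 99 32 65)
99 -> hit
65 -> hit
Hits: 11.

11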